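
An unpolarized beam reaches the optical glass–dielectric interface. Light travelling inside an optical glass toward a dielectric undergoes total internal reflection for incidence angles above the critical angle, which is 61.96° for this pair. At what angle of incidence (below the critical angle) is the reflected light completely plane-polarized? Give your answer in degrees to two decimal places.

n₂/n₁ = sin θ_c = sin 61.96° = 0.8826.
tan θ_B equals the same ratio, so θ_B = arctan(0.8826) = 41.43°.

θ_B ≈ 41.43°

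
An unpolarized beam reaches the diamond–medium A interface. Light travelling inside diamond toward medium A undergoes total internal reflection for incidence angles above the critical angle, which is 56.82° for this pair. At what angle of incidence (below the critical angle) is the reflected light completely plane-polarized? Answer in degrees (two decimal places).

n₂/n₁ = sin θ_c = sin 56.82° = 0.8370.
tan θ_B equals the same ratio, so θ_B = arctan(0.8370) = 39.93°.

θ_B ≈ 39.93°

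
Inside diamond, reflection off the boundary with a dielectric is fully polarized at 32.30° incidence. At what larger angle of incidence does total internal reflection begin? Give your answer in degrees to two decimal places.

tan θ_B = n₂/n₁ = tan 32.30° = 0.6322.
Total internal reflection: sin θ_c = n₂/n₁ = 0.6322.
θ_c = arcsin(0.6322) = 39.21°.

θ_c ≈ 39.21°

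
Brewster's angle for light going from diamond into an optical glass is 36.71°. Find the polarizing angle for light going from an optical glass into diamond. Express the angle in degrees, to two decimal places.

The two Brewster angles are complementary: θ_B' = 90° − θ_B = 90° − 36.71° = 53.29°.

θ_B' ≈ 53.29°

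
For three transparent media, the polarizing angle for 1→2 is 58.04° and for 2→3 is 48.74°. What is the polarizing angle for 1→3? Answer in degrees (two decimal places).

θ_B ≈ 61.31°

n₂/n₁ = tan 58.04° = 1.6028 and n₃/n₂ = tan 48.74° = 1.1399.
Multiplying, n₃/n₁ = 1.6028 × 1.1399 = 1.8270, and θ_B(1→3) = arctan 1.8270 = 61.31°.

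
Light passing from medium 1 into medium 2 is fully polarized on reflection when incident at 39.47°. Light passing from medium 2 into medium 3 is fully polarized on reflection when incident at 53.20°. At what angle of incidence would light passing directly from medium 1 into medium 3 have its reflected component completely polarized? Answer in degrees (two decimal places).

n₂/n₁ = tan 39.47° = 0.8235 and n₃/n₂ = tan 53.20° = 1.3367.
Multiplying, n₃/n₁ = 0.8235 × 1.3367 = 1.1007, and θ_B(1→3) = arctan 1.1007 = 47.75°.

θ_B ≈ 47.75°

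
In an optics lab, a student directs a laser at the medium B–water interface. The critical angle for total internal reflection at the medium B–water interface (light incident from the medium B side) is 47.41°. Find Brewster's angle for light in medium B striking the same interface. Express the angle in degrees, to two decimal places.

θ_B ≈ 36.36°

At the critical angle sin θ_c = n₂/n₁, giving n₂/n₁ = sin 47.41° = 0.7362.
Then tan θ_B = n₂/n₁ = 0.7362, so θ_B = arctan 0.7362 = 36.36°.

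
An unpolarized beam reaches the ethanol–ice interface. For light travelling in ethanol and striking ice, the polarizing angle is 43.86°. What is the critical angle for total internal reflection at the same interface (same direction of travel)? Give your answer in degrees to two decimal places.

From Brewster, n₂/n₁ = tan θ_B = tan 43.86° = 0.9610.
Then sin θ_c = n₂/n₁ = 0.9610, so θ_c = arcsin 0.9610 = 73.94°.

θ_c ≈ 73.94°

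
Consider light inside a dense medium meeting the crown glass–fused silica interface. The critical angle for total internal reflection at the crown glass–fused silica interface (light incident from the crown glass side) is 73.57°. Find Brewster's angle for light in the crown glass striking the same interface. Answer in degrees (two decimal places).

At the critical angle sin θ_c = n₂/n₁, giving n₂/n₁ = sin 73.57° = 0.9592.
Then tan θ_B = n₂/n₁ = 0.9592, so θ_B = arctan 0.9592 = 43.81°.

θ_B ≈ 43.81°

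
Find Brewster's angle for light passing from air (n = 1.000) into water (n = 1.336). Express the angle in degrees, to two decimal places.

θ_B ≈ 53.19°

Here n₂/n₁ = 1.336/1.000 = 1.3360, and Brewster's law gives tan θ_B = n₂/n₁.
So θ_B = arctan 1.3360 = 53.19°.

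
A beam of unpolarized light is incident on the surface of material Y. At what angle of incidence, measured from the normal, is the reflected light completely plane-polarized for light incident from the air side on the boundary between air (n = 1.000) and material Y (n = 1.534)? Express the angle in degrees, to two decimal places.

θ_B ≈ 56.90°

Brewster's condition: tan θ_B = n₂/n₁ = 1.534/1.000 = 1.5340. Taking the arctangent, θ_B = 56.90°.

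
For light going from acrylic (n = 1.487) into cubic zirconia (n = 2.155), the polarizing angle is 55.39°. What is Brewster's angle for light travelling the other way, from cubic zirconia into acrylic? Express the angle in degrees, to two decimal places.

θ_B' ≈ 34.61°

The two Brewster angles are complementary: θ_B' = 90° − θ_B = 90° − 55.39° = 34.61°.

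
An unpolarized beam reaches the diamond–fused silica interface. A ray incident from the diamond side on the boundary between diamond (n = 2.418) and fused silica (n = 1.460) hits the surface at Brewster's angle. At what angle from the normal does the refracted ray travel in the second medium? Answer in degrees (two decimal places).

First find Brewster's angle: tan θ_B = 1.460/2.418 = 0.6038, giving θ_B = 31.12°.
At Brewster's angle the reflected and refracted rays are perpendicular, so θ_t = 90° − θ_B = 90° − 31.12° = 58.88°.

θ_t ≈ 58.88°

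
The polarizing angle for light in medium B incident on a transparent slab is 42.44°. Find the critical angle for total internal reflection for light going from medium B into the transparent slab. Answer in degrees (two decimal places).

tan θ_B = n₂/n₁ = tan 42.44° = 0.9144.
Total internal reflection: sin θ_c = n₂/n₁ = 0.9144.
θ_c = arcsin(0.9144) = 66.12°.

θ_c ≈ 66.12°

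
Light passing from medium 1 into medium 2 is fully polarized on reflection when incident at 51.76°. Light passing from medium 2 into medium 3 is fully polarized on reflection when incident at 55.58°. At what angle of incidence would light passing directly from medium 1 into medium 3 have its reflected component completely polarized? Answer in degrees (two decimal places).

tan θ_B(1→2) = n₂/n₁ = tan 51.76° = 1.2689.
tan θ_B(2→3) = n₃/n₂ = tan 55.58° = 1.4594.
Multiplying, n₃/n₁ = 1.2689 × 1.4594 = 1.8519, and θ_B(1→3) = arctan 1.8519 = 61.63°.

θ_B ≈ 61.63°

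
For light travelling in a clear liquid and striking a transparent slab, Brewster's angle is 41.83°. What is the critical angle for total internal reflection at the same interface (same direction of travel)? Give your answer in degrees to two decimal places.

n₂/n₁ = tan 41.83° = 0.8950; the critical angle satisfies sin θ_c = n₂/n₁.
θ_c = arcsin(0.8950) = 63.51°.

θ_c ≈ 63.51°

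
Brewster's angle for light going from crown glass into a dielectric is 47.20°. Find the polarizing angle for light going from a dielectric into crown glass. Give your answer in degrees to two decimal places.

θ_B' ≈ 42.80°

tan θ_B' = n₁/n₂ = 1/tan θ_B, so θ_B' = 90° − θ_B.
θ_B' = 90° − 47.20° = 42.80°.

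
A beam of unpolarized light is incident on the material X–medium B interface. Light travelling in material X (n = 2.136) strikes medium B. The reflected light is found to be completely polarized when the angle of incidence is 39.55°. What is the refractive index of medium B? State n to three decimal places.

n ≈ 1.764

At Brewster's angle, tan θ_B = n₂/n₁ with n₁ on the incident side (material X) and n₂ on the transmitted side (medium B).
n₂ = n₁ tan θ_B = 2.136 × tan 39.55° = 1.764.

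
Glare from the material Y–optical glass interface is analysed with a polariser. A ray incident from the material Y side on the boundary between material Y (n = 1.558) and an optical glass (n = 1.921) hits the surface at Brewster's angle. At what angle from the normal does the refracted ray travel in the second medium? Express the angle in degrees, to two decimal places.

θ_t ≈ 39.04°

tan θ_B = n₂/n₁ = 1.921/1.558 = 1.2330, so θ_B = 50.96°.
The refracted ray is perpendicular to the reflected ray, so θ_t = 90° − θ_B = 39.04°.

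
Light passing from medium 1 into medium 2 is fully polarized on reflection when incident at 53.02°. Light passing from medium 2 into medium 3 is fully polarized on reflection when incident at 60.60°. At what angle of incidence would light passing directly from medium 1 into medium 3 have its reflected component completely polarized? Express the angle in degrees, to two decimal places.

θ_B ≈ 67.01°

tan θ_B(1→2) = n₂/n₁ = tan 53.02° = 1.3280.
tan θ_B(2→3) = n₃/n₂ = tan 60.60° = 1.7747.
So n₃/n₁ = (n₂/n₁)(n₃/n₂) = 1.3280 × 1.7747 = 2.3568.
θ_B(1→3) = arctan(2.3568) = 67.01°.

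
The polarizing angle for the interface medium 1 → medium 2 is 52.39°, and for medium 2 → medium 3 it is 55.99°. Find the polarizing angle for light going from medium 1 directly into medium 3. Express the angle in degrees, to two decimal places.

Each Brewster angle gives a ratio: n₂/n₁ = tan 52.39° = 1.2981, n₃/n₂ = tan 55.99° = 1.4820.
n₃/n₁ = 1.9237. Then tan θ_B(1→3) = n₃/n₁, so θ_B(1→3) = arctan(1.9237) = 62.53°.

θ_B ≈ 62.53°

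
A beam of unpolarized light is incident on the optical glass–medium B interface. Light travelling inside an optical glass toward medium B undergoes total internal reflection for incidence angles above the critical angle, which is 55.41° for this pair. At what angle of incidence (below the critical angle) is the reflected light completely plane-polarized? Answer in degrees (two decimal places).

θ_B ≈ 39.46°

At the critical angle sin θ_c = n₂/n₁, giving n₂/n₁ = sin 55.41° = 0.8232.
Then tan θ_B = n₂/n₁ = 0.8232, so θ_B = arctan 0.8232 = 39.46°.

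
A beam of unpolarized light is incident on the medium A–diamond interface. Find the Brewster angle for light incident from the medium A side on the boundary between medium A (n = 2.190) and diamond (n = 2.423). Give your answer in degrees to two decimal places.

θ_B ≈ 47.89°

The reflected p-component vanishes when tan θ_B = n₂/n₁.
Brewster's condition: tan θ_B = n₂/n₁ = 2.423/2.190 = 1.1064. Taking the arctangent, θ_B = 47.89°.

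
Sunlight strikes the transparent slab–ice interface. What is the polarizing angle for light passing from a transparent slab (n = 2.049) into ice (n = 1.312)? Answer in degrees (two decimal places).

tan θ_B = n₂/n₁ = 1.312/2.049 = 0.6403.
θ_B = arctan(0.6403) = 32.63°.

θ_B ≈ 32.63°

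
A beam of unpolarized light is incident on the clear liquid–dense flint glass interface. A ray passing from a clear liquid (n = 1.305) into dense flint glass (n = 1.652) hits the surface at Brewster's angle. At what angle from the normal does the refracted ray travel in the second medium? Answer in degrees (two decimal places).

θ_t ≈ 38.31°

θ_B = arctan(n₂/n₁) = arctan(1.652/1.305) = 51.69°.
The refracted ray is perpendicular to the reflected ray, so θ_t = 90° − θ_B = 38.31°.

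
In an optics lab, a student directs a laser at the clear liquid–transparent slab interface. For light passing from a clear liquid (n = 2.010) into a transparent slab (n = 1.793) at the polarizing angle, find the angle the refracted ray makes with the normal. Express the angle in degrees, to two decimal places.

tan θ_B = n₂/n₁ = 1.793/2.010 = 0.8920, so θ_B = 41.73°.
The refracted ray is perpendicular to the reflected ray, so θ_t = 90° − θ_B = 48.27°.

θ_t ≈ 48.27°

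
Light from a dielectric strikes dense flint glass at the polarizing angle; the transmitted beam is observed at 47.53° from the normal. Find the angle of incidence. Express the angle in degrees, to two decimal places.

θ_B ≈ 42.47°

At Brewster's angle the reflected and refracted rays are perpendicular, so θ_B + θ_t = 90°.
θ_B = 90° − 47.53° = 42.47°.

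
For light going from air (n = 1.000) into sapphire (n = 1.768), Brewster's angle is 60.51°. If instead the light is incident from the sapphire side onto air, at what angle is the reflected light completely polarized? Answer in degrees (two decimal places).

θ_B' ≈ 29.49°

The two Brewster angles are complementary: θ_B' = 90° − θ_B = 90° − 60.51° = 29.49°.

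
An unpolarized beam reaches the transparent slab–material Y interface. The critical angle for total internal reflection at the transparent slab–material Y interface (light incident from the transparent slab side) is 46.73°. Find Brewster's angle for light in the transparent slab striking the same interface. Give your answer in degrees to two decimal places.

θ_B ≈ 36.06°

At the critical angle sin θ_c = n₂/n₁, giving n₂/n₁ = sin 46.73° = 0.7281.
Then tan θ_B = n₂/n₁ = 0.7281, so θ_B = arctan 0.7281 = 36.06°.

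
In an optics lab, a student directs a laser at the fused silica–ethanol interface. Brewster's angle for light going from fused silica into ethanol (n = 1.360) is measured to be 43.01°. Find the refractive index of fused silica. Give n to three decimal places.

At Brewster's angle, tan θ_B = n₂/n₁ with n₁ on the incident side (fused silica) and n₂ on the transmitted side (ethanol).
n₁ = n₂ / tan θ_B = 1.360 / tan 43.01° = 1.458.

n ≈ 1.458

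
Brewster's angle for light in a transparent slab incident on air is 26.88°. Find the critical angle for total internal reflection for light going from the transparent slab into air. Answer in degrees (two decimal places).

θ_c ≈ 30.46°

n₂/n₁ = tan 26.88° = 0.5069; the critical angle satisfies sin θ_c = n₂/n₁.
θ_c = arcsin(0.5069) = 30.46°.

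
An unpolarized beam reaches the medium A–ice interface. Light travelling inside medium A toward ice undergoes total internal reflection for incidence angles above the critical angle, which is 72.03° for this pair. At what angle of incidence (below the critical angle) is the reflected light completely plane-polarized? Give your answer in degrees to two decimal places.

θ_B ≈ 43.57°

At the critical angle sin θ_c = n₂/n₁, giving n₂/n₁ = sin 72.03° = 0.9512.
Then tan θ_B = n₂/n₁ = 0.9512, so θ_B = arctan 0.9512 = 43.57°.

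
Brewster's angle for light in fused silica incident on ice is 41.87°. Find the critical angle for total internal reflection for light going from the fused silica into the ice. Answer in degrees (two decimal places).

θ_c ≈ 63.68°

n₂/n₁ = tan 41.87° = 0.8963; the critical angle satisfies sin θ_c = n₂/n₁.
θ_c = arcsin(0.8963) = 63.68°.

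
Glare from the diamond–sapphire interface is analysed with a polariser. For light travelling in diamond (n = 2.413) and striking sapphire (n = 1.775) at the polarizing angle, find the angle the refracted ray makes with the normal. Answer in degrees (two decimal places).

θ_t ≈ 53.66°

θ_B = arctan(n₂/n₁) = arctan(1.775/2.413) = 36.34°.
The refracted ray is perpendicular to the reflected ray, so θ_t = 90° − θ_B = 53.66°.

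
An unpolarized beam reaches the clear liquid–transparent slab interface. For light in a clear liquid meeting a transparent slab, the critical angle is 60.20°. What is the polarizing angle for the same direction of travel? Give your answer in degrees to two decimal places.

n₂/n₁ = sin θ_c = sin 60.20° = 0.8678.
tan θ_B equals the same ratio, so θ_B = arctan(0.8678) = 40.95°.

θ_B ≈ 40.95°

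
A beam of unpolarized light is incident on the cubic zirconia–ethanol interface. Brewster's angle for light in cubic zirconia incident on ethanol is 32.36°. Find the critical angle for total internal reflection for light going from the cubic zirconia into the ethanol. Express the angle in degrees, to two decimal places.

θ_c ≈ 39.32°

n₂/n₁ = tan 32.36° = 0.6336; the critical angle satisfies sin θ_c = n₂/n₁.
θ_c = arcsin(0.6336) = 39.32°.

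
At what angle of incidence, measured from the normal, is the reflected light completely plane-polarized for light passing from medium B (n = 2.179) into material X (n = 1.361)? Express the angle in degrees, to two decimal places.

Here n₂/n₁ = 1.361/2.179 = 0.6246, and Brewster's law gives tan θ_B = n₂/n₁.
θ_B = arctan(0.6246) = 31.99°.

θ_B ≈ 31.99°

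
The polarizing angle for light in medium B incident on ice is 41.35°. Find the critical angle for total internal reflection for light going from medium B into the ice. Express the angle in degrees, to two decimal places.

n₂/n₁ = tan 41.35° = 0.8801; the critical angle satisfies sin θ_c = n₂/n₁.
θ_c = arcsin(0.8801) = 61.65°.

θ_c ≈ 61.65°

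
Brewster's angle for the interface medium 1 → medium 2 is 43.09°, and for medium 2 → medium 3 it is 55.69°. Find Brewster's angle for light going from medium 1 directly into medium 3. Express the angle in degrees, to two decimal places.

tan θ_B(1→2) = n₂/n₁ = tan 43.09° = 0.9355.
tan θ_B(2→3) = n₃/n₂ = tan 55.69° = 1.4654.
Multiplying, n₃/n₁ = 0.9355 × 1.4654 = 1.3708, and θ_B(1→3) = arctan 1.3708 = 53.89°.

θ_B ≈ 53.89°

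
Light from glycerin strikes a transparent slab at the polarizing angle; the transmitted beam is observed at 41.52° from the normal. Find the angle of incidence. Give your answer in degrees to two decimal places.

Since the reflected and refracted rays are at right angles at the polarizing angle, θ_B + θ_t = 90°.
So θ_B = 90° − θ_t = 90° − 41.52° = 48.48°.

θ_B ≈ 48.48°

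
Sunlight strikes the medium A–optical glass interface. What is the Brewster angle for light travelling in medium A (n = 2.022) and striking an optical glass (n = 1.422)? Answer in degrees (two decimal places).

θ_B ≈ 35.12°

Brewster's condition: tan θ_B = n₂/n₁ = 1.422/2.022 = 0.7033. Taking the arctangent, θ_B = 35.12°.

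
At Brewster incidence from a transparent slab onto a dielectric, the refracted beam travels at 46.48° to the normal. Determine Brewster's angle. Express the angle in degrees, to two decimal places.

Brewster's condition makes the reflected and refracted beams perpendicular: θ_B + θ_t = 90°.
So θ_B = 90° − θ_t = 90° − 46.48° = 43.52°.

θ_B ≈ 43.52°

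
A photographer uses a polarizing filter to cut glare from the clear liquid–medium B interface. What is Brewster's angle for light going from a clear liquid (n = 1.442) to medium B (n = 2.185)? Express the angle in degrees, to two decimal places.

θ_B ≈ 56.58°

tan θ_B = n₂/n₁ = 2.185/1.442 = 1.5153.
θ_B = arctan(1.5153) = 56.58°.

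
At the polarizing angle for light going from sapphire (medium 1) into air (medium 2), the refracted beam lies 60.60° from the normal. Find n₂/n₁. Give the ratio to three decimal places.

n₂/n₁ ≈ 0.563

At Brewster incidence θ_B = 90° − θ_t = 90° − 60.60° = 29.40°.
Then n₂/n₁ = tan θ_B = tan 29.40° = 0.563.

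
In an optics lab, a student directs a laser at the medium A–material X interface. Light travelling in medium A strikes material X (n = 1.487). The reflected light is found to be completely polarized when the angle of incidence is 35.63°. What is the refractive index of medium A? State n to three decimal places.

n ≈ 2.075

Brewster's law: tan θ_B = n₂/n₁ (light incident in medium A, refracted into material X).
n₁ = n₂ / tan θ_B = 1.487 / tan 35.63° = 2.075.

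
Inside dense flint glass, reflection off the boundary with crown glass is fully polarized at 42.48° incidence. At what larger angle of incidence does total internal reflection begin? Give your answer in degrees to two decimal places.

θ_c ≈ 66.30°

From Brewster, n₂/n₁ = tan θ_B = tan 42.48° = 0.9157.
Then sin θ_c = n₂/n₁ = 0.9157, so θ_c = arcsin 0.9157 = 66.30°.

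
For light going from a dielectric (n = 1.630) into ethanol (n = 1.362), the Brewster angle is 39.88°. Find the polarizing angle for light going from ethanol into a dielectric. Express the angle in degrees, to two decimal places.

θ_B' ≈ 50.12°

tan θ_B' = n₁/n₂ = 1/tan θ_B, so θ_B' = 90° − θ_B.
θ_B' = 90° − 39.88° = 50.12°.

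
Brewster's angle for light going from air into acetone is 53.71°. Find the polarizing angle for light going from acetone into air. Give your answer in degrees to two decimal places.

θ_B' ≈ 36.29°

The two Brewster angles are complementary: θ_B' = 90° − θ_B = 90° − 53.71° = 36.29°.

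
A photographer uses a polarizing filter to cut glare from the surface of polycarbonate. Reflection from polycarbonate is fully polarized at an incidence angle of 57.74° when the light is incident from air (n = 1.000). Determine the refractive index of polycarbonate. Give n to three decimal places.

n ≈ 1.584

At Brewster's angle, tan θ_B = n₂/n₁ with n₁ on the incident side (air) and n₂ on the transmitted side (polycarbonate).
n₂ = n₁ tan θ_B = 1.000 × tan 57.74° = 1.584.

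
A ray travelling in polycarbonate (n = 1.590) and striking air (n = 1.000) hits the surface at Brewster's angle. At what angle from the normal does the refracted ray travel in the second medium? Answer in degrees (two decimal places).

θ_B = arctan(n₂/n₁) = arctan(1.000/1.590) = 32.17°.
Since θ_B + θ_t = 90° at Brewster incidence, θ_t = 90° − 32.17° = 57.83°.

θ_t ≈ 57.83°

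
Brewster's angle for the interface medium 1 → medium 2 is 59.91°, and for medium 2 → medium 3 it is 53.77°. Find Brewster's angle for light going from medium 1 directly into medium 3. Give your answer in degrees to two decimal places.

θ_B ≈ 67.00°

tan θ_B(1→2) = n₂/n₁ = tan 59.91° = 1.7258.
tan θ_B(2→3) = n₃/n₂ = tan 53.77° = 1.3648.
n₃/n₁ = 2.3554. Then tan θ_B(1→3) = n₃/n₁, so θ_B(1→3) = arctan(2.3554) = 67.00°.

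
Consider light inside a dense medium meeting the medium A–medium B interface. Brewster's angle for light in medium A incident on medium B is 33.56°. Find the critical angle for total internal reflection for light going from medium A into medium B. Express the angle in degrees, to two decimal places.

θ_c ≈ 41.56°

tan θ_B = n₂/n₁ = tan 33.56° = 0.6634.
Total internal reflection: sin θ_c = n₂/n₁ = 0.6634.
θ_c = arcsin(0.6634) = 41.56°.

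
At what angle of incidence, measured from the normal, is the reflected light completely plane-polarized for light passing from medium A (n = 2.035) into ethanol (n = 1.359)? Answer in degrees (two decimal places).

tan θ_B = n₂/n₁ = 1.359/2.035 = 0.6678.
θ_B = arctan(0.6678) = 33.74°.

θ_B ≈ 33.74°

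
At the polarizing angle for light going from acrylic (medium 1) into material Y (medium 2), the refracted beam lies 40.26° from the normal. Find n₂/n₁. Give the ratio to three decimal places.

n₂/n₁ ≈ 1.181

At Brewster incidence θ_B = 90° − θ_t = 90° − 40.26° = 49.74°.
Then n₂/n₁ = tan θ_B = tan 49.74° = 1.181.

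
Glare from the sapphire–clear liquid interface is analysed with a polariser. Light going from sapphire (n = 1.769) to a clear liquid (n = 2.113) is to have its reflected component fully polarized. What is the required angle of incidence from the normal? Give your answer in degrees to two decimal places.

Here n₂/n₁ = 2.113/1.769 = 1.1945, and Brewster's law gives tan θ_B = n₂/n₁. Taking the arctangent, θ_B = 50.06°.

θ_B ≈ 50.06°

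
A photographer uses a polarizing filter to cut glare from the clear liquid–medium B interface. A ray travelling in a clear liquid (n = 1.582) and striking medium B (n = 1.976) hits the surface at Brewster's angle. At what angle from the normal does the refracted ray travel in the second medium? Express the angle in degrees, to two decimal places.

θ_t ≈ 38.68°

First find Brewster's angle: tan θ_B = 1.976/1.582 = 1.2491, giving θ_B = 51.32°.
The refracted ray is perpendicular to the reflected ray, so θ_t = 90° − θ_B = 38.68°.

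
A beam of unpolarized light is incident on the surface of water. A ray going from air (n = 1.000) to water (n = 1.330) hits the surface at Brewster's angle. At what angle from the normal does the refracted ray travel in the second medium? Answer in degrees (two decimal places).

tan θ_B = n₂/n₁ = 1.330/1.000 = 1.3300, so θ_B = 53.06°.
The refracted ray is perpendicular to the reflected ray, so θ_t = 90° − θ_B = 36.94°.

θ_t ≈ 36.94°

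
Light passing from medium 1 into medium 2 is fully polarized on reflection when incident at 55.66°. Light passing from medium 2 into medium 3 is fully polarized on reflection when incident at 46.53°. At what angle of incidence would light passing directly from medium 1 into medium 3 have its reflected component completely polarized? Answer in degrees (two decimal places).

θ_B ≈ 57.07°

Each Brewster angle gives a ratio: n₂/n₁ = tan 55.66° = 1.4637, n₃/n₂ = tan 46.53° = 1.0549.
So n₃/n₁ = (n₂/n₁)(n₃/n₂) = 1.4637 × 1.0549 = 1.5441.
θ_B(1→3) = arctan(1.5441) = 57.07°.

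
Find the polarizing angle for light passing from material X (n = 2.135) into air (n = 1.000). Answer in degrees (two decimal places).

The reflected p-component vanishes when tan θ_B = n₂/n₁.
Brewster's condition: tan θ_B = n₂/n₁ = 1.000/2.135 = 0.4684.
So θ_B = arctan 0.4684 = 25.10°.

θ_B ≈ 25.10°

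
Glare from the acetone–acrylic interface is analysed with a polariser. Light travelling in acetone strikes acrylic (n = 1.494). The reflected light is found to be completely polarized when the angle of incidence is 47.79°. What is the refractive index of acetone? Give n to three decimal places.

n ≈ 1.355

Full polarization of the reflected beam means tan θ_B = n₂/n₁, where n₁ is the incident medium (acetone).
n₁ = n₂ / tan θ_B = 1.494 / tan 47.79° = 1.355.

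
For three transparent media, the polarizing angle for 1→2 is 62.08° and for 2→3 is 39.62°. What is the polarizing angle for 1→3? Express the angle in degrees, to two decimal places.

Each Brewster angle gives a ratio: n₂/n₁ = tan 62.08° = 1.8871, n₃/n₂ = tan 39.62° = 0.8279.
n₃/n₁ = 1.5622. Then tan θ_B(1→3) = n₃/n₁, so θ_B(1→3) = arctan(1.5622) = 57.38°.

θ_B ≈ 57.38°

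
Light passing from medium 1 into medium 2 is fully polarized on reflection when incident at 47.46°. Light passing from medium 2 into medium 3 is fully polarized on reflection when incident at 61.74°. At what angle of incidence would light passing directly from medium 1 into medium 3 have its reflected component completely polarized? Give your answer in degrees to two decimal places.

θ_B ≈ 63.74°

n₂/n₁ = tan 47.46° = 1.0898 and n₃/n₂ = tan 61.74° = 1.8603.
Multiplying, n₃/n₁ = 1.0898 × 1.8603 = 2.0273, and θ_B(1→3) = arctan 2.0273 = 63.74°.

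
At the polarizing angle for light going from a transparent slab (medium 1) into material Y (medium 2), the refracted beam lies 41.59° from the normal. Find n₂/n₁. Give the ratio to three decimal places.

At Brewster incidence θ_B = 90° − θ_t = 90° − 41.59° = 48.41°.
tan θ_B = n₂/n₁, so n₂/n₁ = tan 48.41° = 1.127.

n₂/n₁ ≈ 1.127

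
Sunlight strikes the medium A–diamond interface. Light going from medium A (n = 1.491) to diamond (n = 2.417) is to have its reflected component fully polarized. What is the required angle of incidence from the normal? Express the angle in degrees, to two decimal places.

Brewster's condition: tan θ_B = n₂/n₁ = 2.417/1.491 = 1.6211.
So θ_B = arctan 1.6211 = 58.33°.

θ_B ≈ 58.33°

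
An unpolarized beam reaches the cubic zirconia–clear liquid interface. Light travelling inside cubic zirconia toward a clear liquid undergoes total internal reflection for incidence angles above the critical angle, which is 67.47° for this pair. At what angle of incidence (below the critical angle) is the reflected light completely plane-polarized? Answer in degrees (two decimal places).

n₂/n₁ = sin θ_c = sin 67.47° = 0.9237.
tan θ_B equals the same ratio, so θ_B = arctan(0.9237) = 42.73°.

θ_B ≈ 42.73°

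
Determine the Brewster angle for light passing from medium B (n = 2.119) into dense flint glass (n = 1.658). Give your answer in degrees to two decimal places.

tan θ_B = n₂/n₁ = 1.658/2.119 = 0.7824. Taking the arctangent, θ_B = 38.04°.

θ_B ≈ 38.04°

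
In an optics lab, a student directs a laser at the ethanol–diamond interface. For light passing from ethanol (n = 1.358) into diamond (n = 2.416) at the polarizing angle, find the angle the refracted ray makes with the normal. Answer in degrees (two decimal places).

θ_B = arctan(n₂/n₁) = arctan(2.416/1.358) = 60.66°.
The refracted ray is perpendicular to the reflected ray, so θ_t = 90° − θ_B = 29.34°.

θ_t ≈ 29.34°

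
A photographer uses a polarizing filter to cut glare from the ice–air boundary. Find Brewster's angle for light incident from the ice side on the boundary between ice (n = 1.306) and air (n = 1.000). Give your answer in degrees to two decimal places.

Here n₂/n₁ = 1.000/1.306 = 0.7657, and Brewster's law gives tan θ_B = n₂/n₁. Taking the arctangent, θ_B = 37.44°.

θ_B ≈ 37.44°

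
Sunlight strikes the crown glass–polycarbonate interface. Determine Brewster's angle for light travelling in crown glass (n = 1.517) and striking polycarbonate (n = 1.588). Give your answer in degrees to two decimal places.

The reflected p-component vanishes when tan θ_B = n₂/n₁.
Brewster's condition: tan θ_B = n₂/n₁ = 1.588/1.517 = 1.0468.
θ_B = arctan(1.0468) = 46.31°.

θ_B ≈ 46.31°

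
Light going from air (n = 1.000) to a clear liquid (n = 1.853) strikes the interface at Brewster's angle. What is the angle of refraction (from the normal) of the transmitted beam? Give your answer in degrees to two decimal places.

θ_t ≈ 28.35°

θ_B = arctan(n₂/n₁) = arctan(1.853/1.000) = 61.65°.
At Brewster's angle the reflected and refracted rays are perpendicular, so θ_t = 90° − θ_B = 90° − 61.65° = 28.35°.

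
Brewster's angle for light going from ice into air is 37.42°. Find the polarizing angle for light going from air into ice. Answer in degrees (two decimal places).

tan θ_B' = n₁/n₂ = 1/tan θ_B, so θ_B' = 90° − θ_B.
θ_B' = 90° − 37.42° = 52.58°.

θ_B' ≈ 52.58°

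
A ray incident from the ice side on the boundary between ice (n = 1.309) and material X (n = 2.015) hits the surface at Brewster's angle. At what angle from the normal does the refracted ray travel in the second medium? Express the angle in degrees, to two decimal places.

θ_t ≈ 33.01°

First find Brewster's angle: tan θ_B = 2.015/1.309 = 1.5393, giving θ_B = 56.99°.
Since θ_B + θ_t = 90° at Brewster incidence, θ_t = 90° − 56.99° = 33.01°.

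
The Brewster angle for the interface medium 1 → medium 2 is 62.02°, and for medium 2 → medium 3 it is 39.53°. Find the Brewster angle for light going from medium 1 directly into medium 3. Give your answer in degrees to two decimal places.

θ_B ≈ 57.23°

Each Brewster angle gives a ratio: n₂/n₁ = tan 62.02° = 1.8823, n₃/n₂ = tan 39.53° = 0.8252.
So n₃/n₁ = (n₂/n₁)(n₃/n₂) = 1.8823 × 0.8252 = 1.5533.
θ_B(1→3) = arctan(1.5533) = 57.23°.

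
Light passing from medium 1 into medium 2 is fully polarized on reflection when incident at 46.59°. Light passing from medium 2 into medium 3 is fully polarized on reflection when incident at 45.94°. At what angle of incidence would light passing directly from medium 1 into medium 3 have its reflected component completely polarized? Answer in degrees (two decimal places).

Each Brewster angle gives a ratio: n₂/n₁ = tan 46.59° = 1.0571, n₃/n₂ = tan 45.94° = 1.0334.
n₃/n₁ = 1.0924. Then tan θ_B(1→3) = n₃/n₁, so θ_B(1→3) = arctan(1.0924) = 47.53°.

θ_B ≈ 47.53°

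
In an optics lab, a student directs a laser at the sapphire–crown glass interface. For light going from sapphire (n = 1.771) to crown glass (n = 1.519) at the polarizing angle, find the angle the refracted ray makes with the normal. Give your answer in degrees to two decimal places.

θ_t ≈ 49.38°

θ_B = arctan(n₂/n₁) = arctan(1.519/1.771) = 40.62°.
At Brewster's angle the reflected and refracted rays are perpendicular, so θ_t = 90° − θ_B = 90° − 40.62° = 49.38°.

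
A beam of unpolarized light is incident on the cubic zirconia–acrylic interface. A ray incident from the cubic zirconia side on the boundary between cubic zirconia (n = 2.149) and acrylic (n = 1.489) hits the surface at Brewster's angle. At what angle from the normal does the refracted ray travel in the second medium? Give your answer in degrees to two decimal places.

θ_B = arctan(n₂/n₁) = arctan(1.489/2.149) = 34.72°.
At Brewster's angle the reflected and refracted rays are perpendicular, so θ_t = 90° − θ_B = 90° − 34.72° = 55.28°.

θ_t ≈ 55.28°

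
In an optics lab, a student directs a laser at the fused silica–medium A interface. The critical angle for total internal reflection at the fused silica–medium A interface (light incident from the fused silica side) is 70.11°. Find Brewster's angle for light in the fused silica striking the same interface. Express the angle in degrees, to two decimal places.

n₂/n₁ = sin θ_c = sin 70.11° = 0.9403.
tan θ_B equals the same ratio, so θ_B = arctan(0.9403) = 43.24°.

θ_B ≈ 43.24°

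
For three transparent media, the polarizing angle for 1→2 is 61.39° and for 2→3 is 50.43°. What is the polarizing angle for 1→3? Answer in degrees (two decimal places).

θ_B ≈ 65.74°

n₂/n₁ = tan 61.39° = 1.8334 and n₃/n₂ = tan 50.43° = 1.2101.
So n₃/n₁ = (n₂/n₁)(n₃/n₂) = 1.8334 × 1.2101 = 2.2185.
θ_B(1→3) = arctan(2.2185) = 65.74°.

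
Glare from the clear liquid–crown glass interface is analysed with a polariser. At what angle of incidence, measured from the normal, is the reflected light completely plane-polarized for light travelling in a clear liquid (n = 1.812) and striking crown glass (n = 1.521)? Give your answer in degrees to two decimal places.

Brewster's condition: tan θ_B = n₂/n₁ = 1.521/1.812 = 0.8394. Taking the arctangent, θ_B = 40.01°.

θ_B ≈ 40.01°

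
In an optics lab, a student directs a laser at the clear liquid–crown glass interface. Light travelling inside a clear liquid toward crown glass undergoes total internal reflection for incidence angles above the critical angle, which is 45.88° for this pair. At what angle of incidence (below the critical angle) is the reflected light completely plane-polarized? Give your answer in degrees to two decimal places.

θ_B ≈ 35.67°

n₂/n₁ = sin θ_c = sin 45.88° = 0.7179.
tan θ_B equals the same ratio, so θ_B = arctan(0.7179) = 35.67°.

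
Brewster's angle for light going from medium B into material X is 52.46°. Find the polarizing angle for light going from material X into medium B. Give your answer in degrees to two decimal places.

Reversing the direction swaps n₁ and n₂, so tan θ_B' = 1/tan θ_B and θ_B' = 90° − θ_B.
Hence θ_B' = 90° − 52.46° = 37.54°.

θ_B' ≈ 37.54°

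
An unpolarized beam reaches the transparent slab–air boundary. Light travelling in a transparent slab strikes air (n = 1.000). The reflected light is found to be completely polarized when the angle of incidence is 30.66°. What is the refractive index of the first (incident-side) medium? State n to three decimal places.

n ≈ 1.687

Full polarization of the reflected beam means tan θ_B = n₂/n₁, where n₁ is the incident medium (a transparent slab).
n₁ = n₂ / tan θ_B = 1.000 / tan 30.66° = 1.687.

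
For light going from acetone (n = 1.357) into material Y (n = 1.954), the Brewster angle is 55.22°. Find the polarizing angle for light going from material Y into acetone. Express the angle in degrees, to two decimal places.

θ_B' ≈ 34.78°

The two Brewster angles are complementary: θ_B' = 90° − θ_B = 90° − 55.22° = 34.78°.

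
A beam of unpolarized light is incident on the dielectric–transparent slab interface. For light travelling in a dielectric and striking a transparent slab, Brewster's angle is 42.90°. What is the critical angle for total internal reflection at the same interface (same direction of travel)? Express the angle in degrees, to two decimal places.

θ_c ≈ 68.32°

From Brewster, n₂/n₁ = tan θ_B = tan 42.90° = 0.9293.
Then sin θ_c = n₂/n₁ = 0.9293, so θ_c = arcsin 0.9293 = 68.32°.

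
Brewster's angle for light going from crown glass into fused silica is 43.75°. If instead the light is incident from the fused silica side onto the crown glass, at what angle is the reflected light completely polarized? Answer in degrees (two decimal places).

tan θ_B' = n₁/n₂ = 1/tan θ_B, so θ_B' = 90° − θ_B.
θ_B' = 90° − 43.75° = 46.25°.

θ_B' ≈ 46.25°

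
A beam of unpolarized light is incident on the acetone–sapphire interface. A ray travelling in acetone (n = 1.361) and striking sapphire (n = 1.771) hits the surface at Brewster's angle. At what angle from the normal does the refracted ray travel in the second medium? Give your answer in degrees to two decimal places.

θ_t ≈ 37.54°

θ_B = arctan(n₂/n₁) = arctan(1.771/1.361) = 52.46°.
At Brewster's angle the reflected and refracted rays are perpendicular, so θ_t = 90° − θ_B = 90° − 52.46° = 37.54°.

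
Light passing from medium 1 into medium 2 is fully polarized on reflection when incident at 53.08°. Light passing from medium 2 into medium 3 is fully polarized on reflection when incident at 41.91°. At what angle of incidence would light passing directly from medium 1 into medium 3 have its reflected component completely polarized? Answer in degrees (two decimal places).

n₂/n₁ = tan 53.08° = 1.3309 and n₃/n₂ = tan 41.91° = 0.8976.
So n₃/n₁ = (n₂/n₁)(n₃/n₂) = 1.3309 × 0.8976 = 1.1946.
θ_B(1→3) = arctan(1.1946) = 50.07°.

θ_B ≈ 50.07°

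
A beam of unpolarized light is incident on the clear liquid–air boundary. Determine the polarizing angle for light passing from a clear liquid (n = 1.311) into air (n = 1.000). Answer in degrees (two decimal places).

Brewster's condition: tan θ_B = n₂/n₁ = 1.000/1.311 = 0.7628. Taking the arctangent, θ_B = 37.34°.

θ_B ≈ 37.34°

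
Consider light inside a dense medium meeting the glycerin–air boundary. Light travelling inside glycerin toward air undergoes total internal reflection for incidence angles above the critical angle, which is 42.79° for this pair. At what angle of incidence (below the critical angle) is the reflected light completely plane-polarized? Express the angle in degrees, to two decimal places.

θ_B ≈ 34.19°

n₂/n₁ = sin θ_c = sin 42.79° = 0.6793.
tan θ_B equals the same ratio, so θ_B = arctan(0.6793) = 34.19°.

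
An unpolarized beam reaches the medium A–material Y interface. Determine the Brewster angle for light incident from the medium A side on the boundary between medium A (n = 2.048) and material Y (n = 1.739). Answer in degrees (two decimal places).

θ_B ≈ 40.34°

At Brewster's angle the reflected and refracted rays are perpendicular, which with Snell's law gives tan θ_B = n₂/n₁.
Here n₂/n₁ = 1.739/2.048 = 0.8491, and Brewster's law gives tan θ_B = n₂/n₁.
So θ_B = arctan 0.8491 = 40.34°.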